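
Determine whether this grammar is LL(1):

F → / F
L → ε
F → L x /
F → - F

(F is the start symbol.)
Yes, the grammar is LL(1).

Relevant sets:
  FIRST(L) = { ε }

For F:
  PREDICT(F → '/' F) = { '/' }
  PREDICT(F → L x '/') = { 'x' }
  PREDICT(F → '-' F) = { '-' }
L has a single production, so nothing to check there.

All predict sets are disjoint. The grammar IS LL(1).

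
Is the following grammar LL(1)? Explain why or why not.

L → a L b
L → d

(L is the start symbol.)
Yes, the grammar is LL(1).

For L:
  PREDICT(L → a L b) = { 'a' }
  PREDICT(L → d) = { 'd' }

All predict sets are disjoint. The grammar IS LL(1).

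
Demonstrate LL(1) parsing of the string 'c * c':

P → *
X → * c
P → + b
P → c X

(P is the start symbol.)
Stack is shown with the top on the left.

Stack  Input    Action
----------------------
P $    c * c $  output P → c X
c X $  c * c $  match 'c'
X $    * c $    output X → * c
* c $  * c $    match '*'
c $    c $      match 'c'
$      $        accept

The string is accepted.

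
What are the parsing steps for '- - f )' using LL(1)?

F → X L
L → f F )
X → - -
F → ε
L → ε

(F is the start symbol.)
LL(1) parsing maintains a stack (initially the start symbol over $) and the input. At each step: if the stack top is a terminal, match it against the current input token; if it is a non-terminal N, replace it with the RHS of M[N, lookahead] (the unique production whose predict set contains the lookahead).

Stack is shown with the top on the left.

Stack    Input      Action
--------------------------
F $      - - f ) $  output F → X L
X L $    - - f ) $  output X → - -
- - L $  - - f ) $  match '-'
- L $    - f ) $    match '-'
L $      f ) $      output L → f F )
f F ) $  f ) $      match 'f'
F ) $    ) $        output F → ε
) $      ) $        match ')'
$        $          accept

The string is accepted.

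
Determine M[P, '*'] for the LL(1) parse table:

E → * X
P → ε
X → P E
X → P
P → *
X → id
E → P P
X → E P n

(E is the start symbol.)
P → ε, P → *

To find M[P, '*'], we find productions for P where '*' is in the predict set (PREDICT(N → α) = (FIRST(α) \ {ε}) ∪ (FOLLOW(N) if α ⇒* ε)).

Relevant sets:
  FOLLOW(P) = { $, '*', 'n' }

P → ε: PREDICT = { $, '*', 'n' }
  '*' is in predict set, so this production goes in M[P, '*']
P → *: PREDICT = { '*' }
  '*' is in predict set, so this production goes in M[P, '*']

M[P, '*'] = P → ε, P → *  (a multiply-defined cell — the grammar is not LL(1))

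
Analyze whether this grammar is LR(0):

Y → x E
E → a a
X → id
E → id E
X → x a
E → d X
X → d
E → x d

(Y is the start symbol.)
Yes, the grammar is LR(0)

A grammar is LR(0) if no state in the canonical LR(0) collection has:
  - both a shift item (dot before a terminal) and a complete item (shift-reduce conflict), or
  - two or more complete items (reduce-reduce conflict; the accept item [Y' → Y .] counts as a complete item here).

Augment with Y' → Y and build the canonical LR(0) collection (I0 = CLOSURE({[Y' → . Y]}), then GOTO on every symbol after a dot until no new states appear). It has 16 states:
  I0: { [Y → . x E], [Y' → . Y] }  — shift
  I1: { [Y' → Y .] }  — accept
  I2: { [E → . a a], [E → . d X], [E → . id E], [E → . x d], [Y → x . E] }  — shift
  I3: { [Y → x E .] }  — reduce
  I4: { [E → a . a] }  — shift
  I5: { [E → d . X], [X → . d], [X → . id], [X → . x a] }  — shift
  I6: { [E → . a a], [E → . d X], [E → . id E], [E → . x d], [E → id . E] }  — shift
  I7: { [E → x . d] }  — shift
  I8: { [E → x d .] }  — reduce
  I9: { [E → id E .] }  — reduce
  I10: { [E → d X .] }  — reduce
  I11: { [X → d .] }  — reduce
  I12: { [X → id .] }  — reduce
  I13: { [X → x . a] }  — shift
  I14: { [X → x a .] }  — reduce
  I15: { [E → a a .] }  — reduce

Every state is either a pure shift/goto state or contains exactly one complete item and nothing to shift — no conflicts. The grammar is LR(0).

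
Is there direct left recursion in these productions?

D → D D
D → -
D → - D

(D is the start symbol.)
Yes, D is left-recursive

Direct left recursion occurs when N → N α for some non-terminal N (the right-hand side begins with the left-hand side itself).

D → D D: LEFT RECURSIVE (starts with D)
D → -: starts with '-'
D → - D: starts with '-'

The grammar has direct left recursion on: D.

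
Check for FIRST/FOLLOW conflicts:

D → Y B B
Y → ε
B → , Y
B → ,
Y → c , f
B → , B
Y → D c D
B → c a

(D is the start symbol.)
Yes. Y → c ',' f with FOLLOW(Y) on { 'c' }; Y → D c D with FOLLOW(Y) on { ',', 'c' }

A FIRST/FOLLOW conflict occurs when a non-terminal N has a nullable alternative N → β (β ⇒* ε) and another alternative N → α with FIRST(α) ∩ FOLLOW(N) ≠ ∅: on such a lookahead the parser cannot decide between expanding α and letting N vanish via β.

Nullable non-terminals: Y.
FIRST sets used below: FIRST(D) = { ',', 'c' }

Y: nullable alternative(s) Y → ε; FOLLOW(Y) = { $, ',', 'c' }
  Y → ε: FIRST \ {ε} = { } — this is the only nullable alternative, skip
  Y → c , f: FIRST \ {ε} = { 'c' } — overlaps FOLLOW(Y) on { 'c' }: CONFLICT
  Y → D c D: FIRST \ {ε} = { ',', 'c' } — overlaps FOLLOW(Y) on { ',', 'c' }: CONFLICT

B, D have no nullable alternative, so no FIRST/FOLLOW check is needed there.

So the grammar has 2 FIRST/FOLLOW conflicts (marked CONFLICT above).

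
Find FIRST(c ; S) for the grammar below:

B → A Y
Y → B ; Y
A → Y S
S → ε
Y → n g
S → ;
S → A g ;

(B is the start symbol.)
{ 'c' }

To compute FIRST(c ; S), process the symbols left to right:
Symbol c is a terminal. Add 'c' and stop.
FIRST(c ; S) = { 'c' }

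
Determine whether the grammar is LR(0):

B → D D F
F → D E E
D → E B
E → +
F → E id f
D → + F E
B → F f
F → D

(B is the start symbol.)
No. Shift-reduce conflict between [E → + .] and [D → . + F E]

Augment with B' → B and build the canonical LR(0) collection (I0 = CLOSURE({[B' → . B]}), then GOTO on every symbol after a dot until no new states appear). It has 20 states:
  I0: { [B → . D D F], [B → . F f], [B' → . B], [D → . + F E], [D → . E B], [E → . +], [F → . D E E], [F → . D], [F → . E id f] }  — shift
  I1: { [D → + . F E], [D → . + F E], [D → . E B], [E → + .], [E → . +], [F → . D E E], [F → . D], [F → . E id f] }  — shift, reduce
  I2: { [B' → B .] }  — accept
  I3: { [B → D . D F], [D → . + F E], [D → . E B], [E → . +], [F → D . E E], [F → D .] }  — shift, reduce
  I4: { [B → . D D F], [B → . F f], [D → . + F E], [D → . E B], [D → E . B], [E → . +], [F → . D E E], [F → . D], [F → . E id f], [F → E . id f] }  — shift
  I5: { [B → F . f] }  — shift
  I6: { [B → F f .] }  — reduce
  I7: { [D → E B .] }  — reduce
  I8: { [F → E id . f] }  — shift
  I9: { [F → E id f .] }  — reduce
  I10: { [B → D D . F], [D → . + F E], [D → . E B], [E → . +], [F → . D E E], [F → . D], [F → . E id f] }  — shift
  I11: { [B → . D D F], [B → . F f], [D → . + F E], [D → . E B], [D → E . B], [E → . +], [F → . D E E], [F → . D], [F → . E id f], [F → D E . E] }  — shift
  I12: { [B → . D D F], [B → . F f], [D → . + F E], [D → . E B], [D → E . B], [E → . +], [F → . D E E], [F → . D], [F → . E id f], [F → D E E .], [F → E . id f] }  — shift, reduce
  I13: { [E → . +], [F → D . E E], [F → D .] }  — shift, reduce
  I14: { [B → D D F .] }  — reduce
  I15: { [E → + .] }  — reduce
  I16: { [E → . +], [F → D E . E] }  — shift
  I17: { [F → D E E .] }  — reduce
  I18: { [D → + F . E], [E → . +] }  — shift
  I19: { [D → + F E .] }  — reduce

Conflict in state I1:
  Shift-reduce conflict between [E → + .] and [D → . + F E]
So the grammar is NOT LR(0).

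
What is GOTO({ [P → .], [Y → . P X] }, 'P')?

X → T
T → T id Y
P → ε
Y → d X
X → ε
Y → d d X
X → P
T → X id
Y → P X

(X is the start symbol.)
{ [P → .], [T → . T id Y], [T → . X id], [X → . P], [X → . T], [X → .], [Y → P . X] }

GOTO(I, 'P') = CLOSURE({ [A → αX.β] : [A → α.Xβ] ∈ I, X = 'P' })

Items with dot before 'P', with the dot advanced:
  [Y → . P X] → [Y → P . X]
Closure of the advanced items:
  [Y → P . X] has the dot before X: add [X → . T], [X → .], [X → . P]
  [X → . T] has the dot before T: add [T → . T id Y], [T → . X id]
  [X → . P] has the dot before P: add [P → .]

GOTO = { [P → .], [T → . T id Y], [T → . X id], [X → . P], [X → . T], [X → .], [Y → P . X] }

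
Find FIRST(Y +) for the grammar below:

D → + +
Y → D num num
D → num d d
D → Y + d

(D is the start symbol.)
FIRST sets of the non-terminals involved (from the grammar, by fixed-point iteration):
  FIRST(Y) = { '+', 'num' }

To compute FIRST(Y +), process the symbols left to right:
Symbol Y is a non-terminal. Add FIRST(Y) \ {ε} = { '+', 'num' }
Y is not nullable (ε ∉ FIRST(Y)), so stop here.
FIRST(Y +) = { '+', 'num' }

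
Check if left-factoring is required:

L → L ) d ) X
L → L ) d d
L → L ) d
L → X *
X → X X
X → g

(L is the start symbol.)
Yes, L has productions with common prefix 'L ) d'

Left-factoring is needed when two productions for the same non-terminal
share a common prefix on the right-hand side.

Productions for L:
  L → L ) d ) X
  L → L ) d d
  L → L ) d
  L → X *
Productions for X:
  X → X X
  X → g

Found common prefix 'L ) d' in productions for L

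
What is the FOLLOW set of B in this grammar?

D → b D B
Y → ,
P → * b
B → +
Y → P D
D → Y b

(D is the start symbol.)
To compute FOLLOW(B), find every occurrence of B on a right-hand side N → α B β: add FIRST(β) \ {ε}, and if β is empty or nullable also add FOLLOW(N). Iterate to a fixed point.

In D → b D B: B is at the end, add FOLLOW(D)

The FOLLOW sets referred to above (computed the same way, to a fixed point):
  FOLLOW(D) = { $, '+', 'b' }

Taking the union: FOLLOW(B) = { $, '+', 'b' }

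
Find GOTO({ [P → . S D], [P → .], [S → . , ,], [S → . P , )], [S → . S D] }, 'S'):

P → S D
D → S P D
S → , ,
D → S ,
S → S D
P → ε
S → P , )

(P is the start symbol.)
GOTO(I, 'S') = CLOSURE({ [A → αX.β] : [A → α.Xβ] ∈ I, X = 'S' })

Items with dot before 'S', with the dot advanced:
  [P → . S D] → [P → S . D]
  [S → . S D] → [S → S . D]
Closure of the advanced items:
  [P → S . D] has the dot before D: add [D → . S P D], [D → . S ,]
  [D → . S P D] has the dot before S: add [S → . , ,], [S → . S D], [S → . P , )]
  [S → . P , )] has the dot before P: add [P → . S D], [P → .]

GOTO = { [D → . S ,], [D → . S P D], [P → . S D], [P → .], [P → S . D], [S → . , ,], [S → . P , )], [S → . S D], [S → S . D] }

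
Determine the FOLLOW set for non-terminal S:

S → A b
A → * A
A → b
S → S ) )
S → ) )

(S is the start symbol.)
{ $, ')' }

S is the start symbol, so $ ∈ FOLLOW(S).
In S → S ) ): S is followed by ')' ')', add FIRST(')' ')') \ {ε} = { ')' }

Taking the union: FOLLOW(S) = { $, ')' }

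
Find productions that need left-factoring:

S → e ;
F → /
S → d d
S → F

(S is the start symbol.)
Left-factoring is needed when two productions for the same non-terminal
share a common prefix on the right-hand side.

Productions for S:
  S → e ;
  S → d d
  S → F

No common prefixes found.

Answer: No, left-factoring is not needed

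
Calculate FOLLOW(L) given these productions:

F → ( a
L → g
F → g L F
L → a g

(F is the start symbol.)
{ '(', 'g' }

To compute FOLLOW(L), find every occurrence of L on a right-hand side N → α L β: add FIRST(β) \ {ε}, and if β is empty or nullable also add FOLLOW(N). Iterate to a fixed point.

In F → g L F: L is followed by F, add FIRST(F) \ {ε} = { '(', 'g' }

Taking the union: FOLLOW(L) = { '(', 'g' }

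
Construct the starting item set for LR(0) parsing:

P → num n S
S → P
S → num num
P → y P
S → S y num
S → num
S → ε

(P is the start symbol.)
First, augment the grammar with P' → P
I₀ = CLOSURE({ [P' → . P] }):
  [P' → . P] has the dot before P: add [P → . num n S], [P → . y P]
No further items can be added.

I₀ = { [P → . num n S], [P → . y P], [P' → . P] }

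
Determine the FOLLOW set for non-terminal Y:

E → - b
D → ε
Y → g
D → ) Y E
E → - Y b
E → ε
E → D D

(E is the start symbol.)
To compute FOLLOW(Y), find every occurrence of Y on a right-hand side N → α Y β: add FIRST(β) \ {ε}, and if β is empty or nullable also add FOLLOW(N). Iterate to a fixed point.

In D → ) Y E: Y is followed by E, add FIRST(E) \ {ε} = { ')', '-' }
  E is nullable, so also add FOLLOW(D)
In E → - Y b: Y is followed by b, add FIRST(b) \ {ε} = { 'b' }

The FOLLOW sets referred to above (computed the same way, to a fixed point):
  FOLLOW(D) = { $, ')' }

Taking the union: FOLLOW(Y) = { $, ')', '-', 'b' }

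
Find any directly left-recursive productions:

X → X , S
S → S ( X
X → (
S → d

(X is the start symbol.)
Yes, X, S are left-recursive

X → X , S: LEFT RECURSIVE (starts with X)
S → S ( X: LEFT RECURSIVE (starts with S)
X → (: starts with '('
S → d: starts with d

The grammar has direct left recursion on: X, S.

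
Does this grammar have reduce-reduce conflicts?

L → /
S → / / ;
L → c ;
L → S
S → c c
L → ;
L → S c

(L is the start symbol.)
Augment with L' → L and build the canonical LR(0) collection (I0 = CLOSURE({[L' → . L]}), then GOTO on every symbol after a dot until no new states appear). It has 11 states:
  I0: { [L → . /], [L → . ;], [L → . S c], [L → . S], [L → . c ;], [L' → . L], [S → . / / ;], [S → . c c] }  — shift
  I1: { [L → / .], [S → / . / ;] }  — shift, reduce
  I2: { [L → ; .] }  — reduce
  I3: { [L' → L .] }  — accept
  I4: { [L → S . c], [L → S .] }  — shift, reduce
  I5: { [L → c . ;], [S → c . c] }  — shift
  I6: { [L → c ; .] }  — reduce
  I7: { [S → c c .] }  — reduce
  I8: { [L → S c .] }  — reduce
  I9: { [S → / / . ;] }  — shift
  I10: { [S → / / ; .] }  — reduce

No state contains more than one complete item.

Answer: No reduce-reduce conflicts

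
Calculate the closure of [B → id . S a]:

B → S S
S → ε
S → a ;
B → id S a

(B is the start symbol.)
To compute CLOSURE, for each item [A → α.Bβ] where B is a non-terminal, add [B → .γ] for all productions B → γ; repeat for the newly added items until nothing changes.

Start with: [B → id . S a]
  [B → id . S a] has the dot before S: add [S → .], [S → . a ;]
No further items can be added.

CLOSURE = { [B → id . S a], [S → . a ;], [S → .] }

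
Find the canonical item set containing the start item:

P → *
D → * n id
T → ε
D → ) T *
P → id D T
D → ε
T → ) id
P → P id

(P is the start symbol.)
{ [P → . *], [P → . P id], [P → . id D T], [P' → . P] }

First, augment the grammar with P' → P
I₀ = CLOSURE({ [P' → . P] }):
  [P' → . P] has the dot before P: add [P → . *], [P → . id D T], [P → . P id]
No further items can be added.

I₀ = { [P → . *], [P → . P id], [P → . id D T], [P' → . P] }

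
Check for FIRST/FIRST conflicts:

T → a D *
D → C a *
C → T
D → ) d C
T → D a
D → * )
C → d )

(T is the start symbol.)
Yes. T → a D '*' / T → D a on { 'a' }; D → C a '*' / D → ')' d C on { ')' }; D → C a '*' / D → '*' ')' on { '*' }; C → T / C → d ')' on { 'd' }

A FIRST/FIRST conflict occurs when two productions N → α and N → β for the same non-terminal have FIRST(α) ∩ FIRST(β) ≠ ∅ (with ε ∈ FIRST of a nullable right-hand side, so two nullable alternatives also conflict).

FIRST sets of the non-terminals at (or reachable through a nullable prefix from) the front of some alternative:
  FIRST(D) = { ')', '*', 'a', 'd' }
  FIRST(C) = { ')', '*', 'a', 'd' }
  FIRST(T) = { ')', '*', 'a', 'd' }

Productions for T:
  T → a D *: FIRST = { 'a' }
  T → D a: FIRST = { ')', '*', 'a', 'd' }
Productions for D:
  D → C a *: FIRST = { ')', '*', 'a', 'd' }
  D → ) d C: FIRST = { ')' }
  D → * ): FIRST = { '*' }
Productions for C:
  C → T: FIRST = { ')', '*', 'a', 'd' }
  C → d ): FIRST = { 'd' }

Conflict for T: T → a D * and T → D a
  Overlap: { 'a' }
Conflict for D: D → C a * and D → ) d C
  Overlap: { ')' }
Conflict for D: D → C a * and D → * )
  Overlap: { '*' }
Conflict for C: C → T and C → d )
  Overlap: { 'd' }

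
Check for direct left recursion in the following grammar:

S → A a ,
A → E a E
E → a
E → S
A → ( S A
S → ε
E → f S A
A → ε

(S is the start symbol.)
S → A a ,: starts with A
A → E a E: starts with E
E → a: starts with a
E → S: starts with S
A → ( S A: starts with '('
S → ε: starts with ε
E → f S A: starts with f
A → ε: starts with ε

No direct left recursion found.

Answer: No direct left recursion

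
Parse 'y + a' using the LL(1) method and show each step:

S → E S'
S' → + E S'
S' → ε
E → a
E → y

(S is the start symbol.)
Stack is shown with the top on the left.

Stack     Input    Action
-------------------------
S $       y + a $  output S → E S'
E S' $    y + a $  output E → y
y S' $    y + a $  match 'y'
S' $      + a $    output S' → + E S'
+ E S' $  + a $    match '+'
E S' $    a $      output E → a
a S' $    a $      match 'a'
S' $      $        output S' → ε
$         $        accept

The string is accepted.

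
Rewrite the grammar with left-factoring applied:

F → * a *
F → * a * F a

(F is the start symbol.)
F → * a * F'
F' → ε
F' → F a

Left-factoring transforms A → αβ₁ | αβ₂ into A → αA' and A' → β₁ | β₂
(α is the longest common prefix among the alternatives). Repeat until
no nonterminal has two alternatives with a common prefix.

Round 1: F has alternatives sharing prefix '* a *'. Introduce F': F → * a * F'
  Add: F' → ε
  Add: F' → F a

No remaining common prefixes — done.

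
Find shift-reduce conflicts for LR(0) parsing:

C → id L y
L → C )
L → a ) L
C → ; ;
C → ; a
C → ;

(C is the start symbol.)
Augment with C' → C and build the canonical LR(0) collection (I0 = CLOSURE({[C' → . C]}), then GOTO on every symbol after a dot until no new states appear). It has 13 states:
  I0: { [C → . ; ;], [C → . ; a], [C → . ;], [C → . id L y], [C' → . C] }  — shift
  I1: { [C → ; . ;], [C → ; . a], [C → ; .] }  — shift, reduce
  I2: { [C' → C .] }  — accept
  I3: { [C → . ; ;], [C → . ; a], [C → . ;], [C → . id L y], [C → id . L y], [L → . C )], [L → . a ) L] }  — shift
  I4: { [L → C . )] }  — shift
  I5: { [C → id L . y] }  — shift
  I6: { [L → a . ) L] }  — shift
  I7: { [C → . ; ;], [C → . ; a], [C → . ;], [C → . id L y], [L → . C )], [L → . a ) L], [L → a ) . L] }  — shift
  I8: { [L → a ) L .] }  — reduce
  I9: { [C → id L y .] }  — reduce
  I10: { [L → C ) .] }  — reduce
  I11: { [C → ; ; .] }  — reduce
  I12: { [C → ; a .] }  — reduce

I1 contains reduce item [C → ; .] and shift items [C → ; . ;], [C → ; . a] — shift-reduce conflict.

Answer: Yes — I1: [C → ; .] vs [C → ; . ;]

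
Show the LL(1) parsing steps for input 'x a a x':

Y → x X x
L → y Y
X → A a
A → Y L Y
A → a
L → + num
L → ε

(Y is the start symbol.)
LL(1) parsing maintains a stack (initially the start symbol over $) and the input. At each step: if the stack top is a terminal, match it against the current input token; if it is a non-terminal N, replace it with the RHS of M[N, lookahead] (the unique production whose predict set contains the lookahead).

Stack is shown with the top on the left.

Stack    Input      Action
--------------------------
Y $      x a a x $  output Y → x X x
x X x $  x a a x $  match 'x'
X x $    a a x $    output X → A a
A a x $  a a x $    output A → a
a a x $  a a x $    match 'a'
a x $    a x $      match 'a'
x $      x $        match 'x'
$        $          accept

The string is accepted.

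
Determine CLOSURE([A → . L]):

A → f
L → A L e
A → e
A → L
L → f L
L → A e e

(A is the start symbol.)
To compute CLOSURE, for each item [A → α.Bβ] where B is a non-terminal, add [B → .γ] for all productions B → γ; repeat for the newly added items until nothing changes.

Start with: [A → . L]
  [A → . L] has the dot before L: add [L → . A L e], [L → . f L], [L → . A e e]
  [L → . A L e] has the dot before A: add [A → . f], [A → . e]
No further items can be added.

CLOSURE = { [A → . L], [A → . e], [A → . f], [L → . A L e], [L → . A e e], [L → . f L] }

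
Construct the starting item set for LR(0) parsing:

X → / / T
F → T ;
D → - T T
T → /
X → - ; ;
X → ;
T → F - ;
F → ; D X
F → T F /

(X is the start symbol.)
First, augment the grammar with X' → X
I₀ = CLOSURE({ [X' → . X] }):
  [X' → . X] has the dot before X: add [X → . / / T], [X → . - ; ;], [X → . ;]
No further items can be added.

I₀ = { [X → . - ; ;], [X → . / / T], [X → . ;], [X' → . X] }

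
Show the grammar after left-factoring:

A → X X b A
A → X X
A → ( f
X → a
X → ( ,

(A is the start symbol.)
Left-factoring transforms A → αβ₁ | αβ₂ into A → αA' and A' → β₁ | β₂
(α is the longest common prefix among the alternatives). Repeat until
no nonterminal has two alternatives with a common prefix.

Round 1: A has alternatives sharing prefix 'X X'. Introduce A': A → X X A'
  Add: A' → b A
  Add: A' → ε

No remaining common prefixes — done.

Resulting grammar:
A → X X A'
A' → b A
A' → ε
A → ( f
X → a
X → ( ,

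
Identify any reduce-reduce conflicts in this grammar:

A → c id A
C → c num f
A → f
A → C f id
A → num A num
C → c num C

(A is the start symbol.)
A reduce-reduce conflict occurs when an LR(0) state has two complete items [A → α .] and [B → β .] — both call for a reduction, and with no lookahead the parser cannot choose between them.

Augment with A' → A and build the canonical LR(0) collection (I0 = CLOSURE({[A' → . A]}), then GOTO on every symbol after a dot until no new states appear). It has 16 states:
  I0: { [A → . C f id], [A → . c id A], [A → . f], [A → . num A num], [A' → . A], [C → . c num C], [C → . c num f] }  — shift
  I1: { [A' → A .] }  — accept
  I2: { [A → C . f id] }  — shift
  I3: { [A → c . id A], [C → c . num C], [C → c . num f] }  — shift
  I4: { [A → f .] }  — reduce
  I5: { [A → . C f id], [A → . c id A], [A → . f], [A → . num A num], [A → num . A num], [C → . c num C], [C → . c num f] }  — shift
  I6: { [A → num A . num] }  — shift
  I7: { [A → num A num .] }  — reduce
  I8: { [A → . C f id], [A → . c id A], [A → . f], [A → . num A num], [A → c id . A], [C → . c num C], [C → . c num f] }  — shift
  I9: { [C → . c num C], [C → . c num f], [C → c num . C], [C → c num . f] }  — shift
  I10: { [C → c num C .] }  — reduce
  I11: { [C → c . num C], [C → c . num f] }  — shift
  I12: { [C → c num f .] }  — reduce
  I13: { [A → c id A .] }  — reduce
  I14: { [A → C f . id] }  — shift
  I15: { [A → C f id .] }  — reduce

No state contains more than one complete item.

Answer: No reduce-reduce conflicts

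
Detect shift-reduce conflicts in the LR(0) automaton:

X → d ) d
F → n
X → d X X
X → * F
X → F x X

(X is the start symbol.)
No shift-reduce conflicts

Augment with X' → X and build the canonical LR(0) collection (I0 = CLOSURE({[X' → . X]}), then GOTO on every symbol after a dot until no new states appear). It has 13 states:
  I0: { [F → . n], [X → . * F], [X → . F x X], [X → . d ) d], [X → . d X X], [X' → . X] }  — shift
  I1: { [F → . n], [X → * . F] }  — shift
  I2: { [X → F . x X] }  — shift
  I3: { [X' → X .] }  — accept
  I4: { [F → . n], [X → . * F], [X → . F x X], [X → . d ) d], [X → . d X X], [X → d . ) d], [X → d . X X] }  — shift
  I5: { [F → n .] }  — reduce
  I6: { [X → d ) . d] }  — shift
  I7: { [F → . n], [X → . * F], [X → . F x X], [X → . d ) d], [X → . d X X], [X → d X . X] }  — shift
  I8: { [X → d X X .] }  — reduce
  I9: { [X → d ) d .] }  — reduce
  I10: { [F → . n], [X → . * F], [X → . F x X], [X → . d ) d], [X → . d X X], [X → F x . X] }  — shift
  I11: { [X → F x X .] }  — reduce
  I12: { [X → * F .] }  — reduce

No state contains both a complete item and a shift item.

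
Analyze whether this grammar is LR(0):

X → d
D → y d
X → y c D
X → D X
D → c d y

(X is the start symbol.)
Augment with X' → X and build the canonical LR(0) collection (I0 = CLOSURE({[X' → . X]}), then GOTO on every symbol after a dot until no new states appear). It has 13 states:
  I0: { [D → . c d y], [D → . y d], [X → . D X], [X → . d], [X → . y c D], [X' → . X] }  — shift
  I1: { [D → . c d y], [D → . y d], [X → . D X], [X → . d], [X → . y c D], [X → D . X] }  — shift
  I2: { [X' → X .] }  — accept
  I3: { [D → c . d y] }  — shift
  I4: { [X → d .] }  — reduce
  I5: { [D → y . d], [X → y . c D] }  — shift
  I6: { [D → . c d y], [D → . y d], [X → y c . D] }  — shift
  I7: { [D → y d .] }  — reduce
  I8: { [X → y c D .] }  — reduce
  I9: { [D → y . d] }  — shift
  I10: { [D → c d . y] }  — shift
  I11: { [D → c d y .] }  — reduce
  I12: { [X → D X .] }  — reduce

Every state is either a pure shift/goto state or contains exactly one complete item and nothing to shift — no conflicts. The grammar is LR(0).

Answer: Yes, the grammar is LR(0)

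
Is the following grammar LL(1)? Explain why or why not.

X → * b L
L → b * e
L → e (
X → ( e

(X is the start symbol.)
Yes, the grammar is LL(1).

A grammar is LL(1) if for each non-terminal N with multiple productions, the predict sets of those productions are pairwise disjoint, where PREDICT(N → α) = (FIRST(α) \ {ε}) ∪ (FOLLOW(N) if α ⇒* ε).

For X:
  PREDICT(X → '*' b L) = { '*' }
  PREDICT(X → '(' e) = { '(' }
For L:
  PREDICT(L → b '*' e) = { 'b' }
  PREDICT(L → e '(') = { 'e' }

All predict sets are disjoint. The grammar IS LL(1).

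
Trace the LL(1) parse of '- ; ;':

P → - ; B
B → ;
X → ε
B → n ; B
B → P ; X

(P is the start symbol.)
LL(1) parsing maintains a stack (initially the start symbol over $) and the input. At each step: if the stack top is a terminal, match it against the current input token; if it is a non-terminal N, replace it with the RHS of M[N, lookahead] (the unique production whose predict set contains the lookahead).

Stack is shown with the top on the left.

Stack    Input    Action
------------------------
P $      - ; ; $  output P → - ; B
- ; B $  - ; ; $  match '-'
; B $    ; ; $    match ';'
B $      ; $      output B → ;
; $      ; $      match ';'
$        $        accept

The string is accepted.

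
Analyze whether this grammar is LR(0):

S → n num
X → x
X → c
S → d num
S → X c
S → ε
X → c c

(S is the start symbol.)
No. Shift-reduce conflict between [S → .] and [S → . d num]

A grammar is LR(0) if no state in the canonical LR(0) collection has:
  - both a shift item (dot before a terminal) and a complete item (shift-reduce conflict), or
  - two or more complete items (reduce-reduce conflict; the accept item [S' → S .] counts as a complete item here).

Augment with S' → S and build the canonical LR(0) collection (I0 = CLOSURE({[S' → . S]}), then GOTO on every symbol after a dot until no new states appear). It has 11 states:
  I0: { [S → . X c], [S → . d num], [S → . n num], [S → .], [S' → . S], [X → . c c], [X → . c], [X → . x] }  — shift, reduce
  I1: { [S' → S .] }  — accept
  I2: { [S → X . c] }  — shift
  I3: { [X → c . c], [X → c .] }  — shift, reduce
  I4: { [S → d . num] }  — shift
  I5: { [S → n . num] }  — shift
  I6: { [X → x .] }  — reduce
  I7: { [S → n num .] }  — reduce
  I8: { [S → d num .] }  — reduce
  I9: { [X → c c .] }  — reduce
  I10: { [S → X c .] }  — reduce

Conflict in state I0:
  Shift-reduce conflict between [S → .] and [S → . d num]
So the grammar is NOT LR(0).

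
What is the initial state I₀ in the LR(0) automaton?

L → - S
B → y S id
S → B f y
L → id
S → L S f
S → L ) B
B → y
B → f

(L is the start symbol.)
{ [L → . - S], [L → . id], [L' → . L] }

First, augment the grammar with L' → L
I₀ = CLOSURE({ [L' → . L] }):
  [L' → . L] has the dot before L: add [L → . - S], [L → . id]
No further items can be added.

I₀ = { [L → . - S], [L → . id], [L' → . L] }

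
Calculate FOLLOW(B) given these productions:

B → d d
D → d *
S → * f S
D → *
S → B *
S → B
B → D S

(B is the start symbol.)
{ $, '*' }

To compute FOLLOW(B), find every occurrence of B on a right-hand side N → α B β: add FIRST(β) \ {ε}, and if β is empty or nullable also add FOLLOW(N). Iterate to a fixed point.

B is the start symbol, so $ ∈ FOLLOW(B).
In S → B *: B is followed by '*', add FIRST('*') \ {ε} = { '*' }
In S → B: B is at the end, add FOLLOW(S)

The FOLLOW sets referred to above (computed the same way, to a fixed point):
  FOLLOW(S) = { $, '*' }

Taking the union: FOLLOW(B) = { $, '*' }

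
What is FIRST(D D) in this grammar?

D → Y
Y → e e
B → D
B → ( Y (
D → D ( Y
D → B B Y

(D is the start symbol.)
FIRST sets of the non-terminals involved (from the grammar, by fixed-point iteration):
  FIRST(D) = { '(', 'e' }

To compute FIRST(D D), process the symbols left to right:
Symbol D is a non-terminal. Add FIRST(D) \ {ε} = { '(', 'e' }
D is not nullable (ε ∉ FIRST(D)), so stop here.
FIRST(D D) = { '(', 'e' }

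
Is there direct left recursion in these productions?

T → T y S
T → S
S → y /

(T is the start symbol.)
Yes, T is left-recursive

Direct left recursion occurs when N → N α for some non-terminal N (the right-hand side begins with the left-hand side itself).

T → T y S: LEFT RECURSIVE (starts with T)
T → S: starts with S
S → y /: starts with y

The grammar has direct left recursion on: T.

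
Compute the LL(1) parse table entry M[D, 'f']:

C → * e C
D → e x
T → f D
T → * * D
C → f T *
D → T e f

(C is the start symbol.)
To find M[D, 'f'], we find productions for D where 'f' is in the predict set (PREDICT(N → α) = (FIRST(α) \ {ε}) ∪ (FOLLOW(N) if α ⇒* ε)).

Relevant sets:
  FIRST(T) = { '*', 'f' }

D → e x: PREDICT = { 'e' }
D → T e f: PREDICT = { '*', 'f' }
  'f' is in predict set, so this production goes in M[D, 'f']

M[D, 'f'] = D → T e f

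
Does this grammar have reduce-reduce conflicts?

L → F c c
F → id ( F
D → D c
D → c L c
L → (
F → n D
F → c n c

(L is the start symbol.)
No reduce-reduce conflicts

A reduce-reduce conflict occurs when an LR(0) state has two complete items [A → α .] and [B → β .] — both call for a reduction, and with no lookahead the parser cannot choose between them.

Augment with L' → L and build the canonical LR(0) collection (I0 = CLOSURE({[L' → . L]}), then GOTO on every symbol after a dot until no new states appear). It has 18 states:
  I0: { [F → . c n c], [F → . id ( F], [F → . n D], [L → . (], [L → . F c c], [L' → . L] }  — shift
  I1: { [L → ( .] }  — reduce
  I2: { [L → F . c c] }  — shift
  I3: { [L' → L .] }  — accept
  I4: { [F → c . n c] }  — shift
  I5: { [F → id . ( F] }  — shift
  I6: { [D → . D c], [D → . c L c], [F → n . D] }  — shift
  I7: { [D → D . c], [F → n D .] }  — shift, reduce
  I8: { [D → c . L c], [F → . c n c], [F → . id ( F], [F → . n D], [L → . (], [L → . F c c] }  — shift
  I9: { [D → c L . c] }  — shift
  I10: { [D → c L c .] }  — reduce
  I11: { [D → D c .] }  — reduce
  I12: { [F → . c n c], [F → . id ( F], [F → . n D], [F → id ( . F] }  — shift
  I13: { [F → id ( F .] }  — reduce
  I14: { [F → c n . c] }  — shift
  I15: { [F → c n c .] }  — reduce
  I16: { [L → F c . c] }  — shift
  I17: { [L → F c c .] }  — reduce

No state contains more than one complete item.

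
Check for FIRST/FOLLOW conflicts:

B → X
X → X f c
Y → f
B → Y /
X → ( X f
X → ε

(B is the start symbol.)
A FIRST/FOLLOW conflict occurs when a non-terminal N has a nullable alternative N → β (β ⇒* ε) and another alternative N → α with FIRST(α) ∩ FOLLOW(N) ≠ ∅: on such a lookahead the parser cannot decide between expanding α and letting N vanish via β.

Nullable non-terminals: B, X.
FIRST sets used below: FIRST(X) = { '(', 'f', ε }, FIRST(Y) = { 'f' }

B: nullable alternative(s) B → X; FOLLOW(B) = { $ }
  B → X: FIRST \ {ε} = { '(', 'f' } — this is the only nullable alternative, skip
  B → Y /: FIRST \ {ε} = { 'f' } — disjoint from FOLLOW(B)

X: nullable alternative(s) X → ε; FOLLOW(X) = { $, 'f' }
  X → X f c: FIRST \ {ε} = { '(', 'f' } — overlaps FOLLOW(X) on { 'f' }: CONFLICT
  X → ( X f: FIRST \ {ε} = { '(' } — disjoint from FOLLOW(X)
  X → ε: FIRST \ {ε} = { } — this is the only nullable alternative, skip

Y has no nullable alternative, so no FIRST/FOLLOW check is needed there.

So the grammar has 1 FIRST/FOLLOW conflict (marked CONFLICT above).

Answer: Yes. X → X f c with FOLLOW(X) on { 'f' }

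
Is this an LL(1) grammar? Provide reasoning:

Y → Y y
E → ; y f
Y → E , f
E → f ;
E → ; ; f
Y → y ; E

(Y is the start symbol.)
Relevant sets:
  FIRST(Y) = { ';', 'f', 'y' }
  FIRST(E) = { ';', 'f' }

For Y:
  PREDICT(Y → Y y) = { ';', 'f', 'y' }
  PREDICT(Y → E ',' f) = { ';', 'f' }
  PREDICT(Y → y ';' E) = { 'y' }
For E:
  PREDICT(E → ';' y f) = { ';' }
  PREDICT(E → f ';') = { 'f' }
  PREDICT(E → ';' ';' f) = { ';' }

Conflict found: Predict set conflict for Y: { ';', 'f' }
The grammar is NOT LL(1).

Answer: No. Predict set conflict for Y: { ';', 'f' }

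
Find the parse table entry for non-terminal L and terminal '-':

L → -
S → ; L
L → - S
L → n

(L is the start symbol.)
To find M[L, '-'], we find productions for L where '-' is in the predict set (PREDICT(N → α) = (FIRST(α) \ {ε}) ∪ (FOLLOW(N) if α ⇒* ε)).

L → -: PREDICT = { '-' }
  '-' is in predict set, so this production goes in M[L, '-']
L → - S: PREDICT = { '-' }
  '-' is in predict set, so this production goes in M[L, '-']
L → n: PREDICT = { 'n' }

M[L, '-'] = L → -, L → - S  (a multiply-defined cell — the grammar is not LL(1))

Answer: L → -, L → - S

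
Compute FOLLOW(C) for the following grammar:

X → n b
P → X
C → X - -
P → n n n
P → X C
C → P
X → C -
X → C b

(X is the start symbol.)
To compute FOLLOW(C), find every occurrence of C on a right-hand side N → α C β: add FIRST(β) \ {ε}, and if β is empty or nullable also add FOLLOW(N). Iterate to a fixed point.

In P → X C: C is at the end, add FOLLOW(P)
In X → C -: C is followed by '-', add FIRST('-') \ {ε} = { '-' }
In X → C b: C is followed by b, add FIRST(b) \ {ε} = { 'b' }

The FOLLOW sets referred to above (computed the same way, to a fixed point):
  FOLLOW(P) = { '-', 'b' }

Taking the union: FOLLOW(C) = { '-', 'b' }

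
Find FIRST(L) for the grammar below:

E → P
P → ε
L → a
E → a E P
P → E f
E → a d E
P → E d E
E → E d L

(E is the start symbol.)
To compute FIRST(L), examine every production with L on the left-hand side, reading each right-hand side left to right until a non-nullable symbol is reached.

From L → a:
  - a is a terminal: add 'a' and stop

Collecting: FIRST(L) = { 'a' }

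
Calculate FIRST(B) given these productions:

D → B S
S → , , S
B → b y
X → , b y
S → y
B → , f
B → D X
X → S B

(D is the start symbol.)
{ ',', 'b' }

To compute FIRST(B), examine every production with B on the left-hand side, reading each right-hand side left to right until a non-nullable symbol is reached.

FIRST sets of the other non-terminals involved (by the same procedure, iterated to a fixed point):
  FIRST(D) = { ',', 'b' }

From B → b y:
  - b is a terminal: add 'b' and stop
From B → , f:
  - ',' is a terminal: add ',' and stop
From B → D X:
  - D is a non-terminal: add FIRST(D) \ {ε} = { ',', 'b' }
    D is not nullable, so stop

Collecting: FIRST(B) = { ',', 'b' }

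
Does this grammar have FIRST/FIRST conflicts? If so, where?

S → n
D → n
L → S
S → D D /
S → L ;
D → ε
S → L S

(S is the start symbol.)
FIRST sets of the non-terminals at (or reachable through a nullable prefix from) the front of some alternative:
  FIRST(D) = { 'n', ε }
  FIRST(L) = { '/', 'n' }

Productions for S:
  S → n: FIRST = { 'n' }
  S → D D /: FIRST = { '/', 'n' }
  S → L ;: FIRST = { '/', 'n' }
  S → L S: FIRST = { '/', 'n' }
Productions for D:
  D → n: FIRST = { 'n' }
  D → ε: FIRST = { ε }
L has only one production, so no FIRST/FIRST conflict is possible there.

Conflict for S: S → n and S → D D /
  Overlap: { 'n' }
Conflict for S: S → n and S → L ;
  Overlap: { 'n' }
Conflict for S: S → n and S → L S
  Overlap: { 'n' }
Conflict for S: S → D D / and S → L ;
  Overlap: { '/', 'n' }
Conflict for S: S → D D / and S → L S
  Overlap: { '/', 'n' }
Conflict for S: S → L ; and S → L S
  Overlap: { '/', 'n' }

Answer: Yes. S → n / S → D D '/' on { 'n' }; S → n / S → L ';' on { 'n' }; S → n / S → L S on { 'n' }; S → D D '/' / S → L ';' on { '/', 'n' }; S → D D '/' / S → L S on { '/', 'n' }; S → L ';' / S → L S on { '/', 'n' }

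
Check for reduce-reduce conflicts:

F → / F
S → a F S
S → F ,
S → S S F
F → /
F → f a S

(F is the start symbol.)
A reduce-reduce conflict occurs when an LR(0) state has two complete items [A → α .] and [B → β .] — both call for a reduction, and with no lookahead the parser cannot choose between them.

Augment with F' → F and build the canonical LR(0) collection (I0 = CLOSURE({[F' → . F]}), then GOTO on every symbol after a dot until no new states appear). It has 14 states:
  I0: { [F → . / F], [F → . /], [F → . f a S], [F' → . F] }  — shift
  I1: { [F → . / F], [F → . /], [F → . f a S], [F → / . F], [F → / .] }  — shift, reduce
  I2: { [F' → F .] }  — accept
  I3: { [F → f . a S] }  — shift
  I4: { [F → . / F], [F → . /], [F → . f a S], [F → f a . S], [S → . F ,], [S → . S S F], [S → . a F S] }  — shift
  I5: { [S → F . ,] }  — shift
  I6: { [F → . / F], [F → . /], [F → . f a S], [F → f a S .], [S → . F ,], [S → . S S F], [S → . a F S], [S → S . S F] }  — shift, reduce
  I7: { [F → . / F], [F → . /], [F → . f a S], [S → a . F S] }  — shift
  I8: { [F → . / F], [F → . /], [F → . f a S], [S → . F ,], [S → . S S F], [S → . a F S], [S → a F . S] }  — shift
  I9: { [F → . / F], [F → . /], [F → . f a S], [S → . F ,], [S → . S S F], [S → . a F S], [S → S . S F], [S → a F S .] }  — shift, reduce
  I10: { [F → . / F], [F → . /], [F → . f a S], [S → . F ,], [S → . S S F], [S → . a F S], [S → S . S F], [S → S S . F] }  — shift
  I11: { [S → F . ,], [S → S S F .] }  — shift, reduce
  I12: { [S → F , .] }  — reduce
  I13: { [F → / F .] }  — reduce

No state contains more than one complete item.

Answer: No reduce-reduce conflicts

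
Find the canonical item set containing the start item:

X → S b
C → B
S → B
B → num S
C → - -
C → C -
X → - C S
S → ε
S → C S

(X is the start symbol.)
First, augment the grammar with X' → X
I₀ = CLOSURE({ [X' → . X] }):
  [X' → . X] has the dot before X: add [X → . S b], [X → . - C S]
  [X → . S b] has the dot before S: add [S → . B], [S → .], [S → . C S]
  [S → . B] has the dot before B: add [B → . num S]
  [S → . C S] has the dot before C: add [C → . B], [C → . - -], [C → . C -]
No further items can be added.

I₀ = { [B → . num S], [C → . - -], [C → . B], [C → . C -], [S → . B], [S → . C S], [S → .], [X → . - C S], [X → . S b], [X' → . X] }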